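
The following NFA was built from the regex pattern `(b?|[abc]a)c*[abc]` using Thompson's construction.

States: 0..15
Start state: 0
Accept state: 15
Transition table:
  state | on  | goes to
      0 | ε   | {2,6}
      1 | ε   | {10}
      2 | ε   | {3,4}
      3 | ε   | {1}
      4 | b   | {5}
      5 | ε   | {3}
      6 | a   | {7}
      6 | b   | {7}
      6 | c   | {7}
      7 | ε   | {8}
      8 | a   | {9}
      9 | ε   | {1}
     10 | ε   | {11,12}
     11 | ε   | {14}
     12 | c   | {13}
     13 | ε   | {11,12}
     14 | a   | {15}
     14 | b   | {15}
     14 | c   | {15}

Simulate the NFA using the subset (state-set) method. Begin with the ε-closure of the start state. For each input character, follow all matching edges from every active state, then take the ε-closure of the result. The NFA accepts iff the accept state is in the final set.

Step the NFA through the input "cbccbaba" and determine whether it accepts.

Answer: REJECT

Trace:
S₀ = ε-closure({0}) = {0,1,2,3,4,6,10,11,12,14}
'c' @ 1: {7,8,11,12,13,14,15}  (accept∈set)
'b' @ 2: {15}  (accept∈set)
'c' @ 3: {}  — dead — no transitions
rest 'cbaba' ignored (set empty)
after full input: {}  (accept=15 not in)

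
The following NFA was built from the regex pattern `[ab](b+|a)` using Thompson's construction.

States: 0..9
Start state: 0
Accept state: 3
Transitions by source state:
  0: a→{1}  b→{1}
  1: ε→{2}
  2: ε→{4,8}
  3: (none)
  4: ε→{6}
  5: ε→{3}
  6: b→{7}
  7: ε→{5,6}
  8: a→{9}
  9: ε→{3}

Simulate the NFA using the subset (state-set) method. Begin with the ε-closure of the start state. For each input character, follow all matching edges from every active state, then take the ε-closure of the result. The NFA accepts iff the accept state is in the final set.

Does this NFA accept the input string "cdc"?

Answer: REJECT

Derivation:
initial (ε-close {0}): {0}
'c' @ 1: {}  — no active states
rest 'dc' ignored (set empty)
after full input: {}  (accept=3 not in)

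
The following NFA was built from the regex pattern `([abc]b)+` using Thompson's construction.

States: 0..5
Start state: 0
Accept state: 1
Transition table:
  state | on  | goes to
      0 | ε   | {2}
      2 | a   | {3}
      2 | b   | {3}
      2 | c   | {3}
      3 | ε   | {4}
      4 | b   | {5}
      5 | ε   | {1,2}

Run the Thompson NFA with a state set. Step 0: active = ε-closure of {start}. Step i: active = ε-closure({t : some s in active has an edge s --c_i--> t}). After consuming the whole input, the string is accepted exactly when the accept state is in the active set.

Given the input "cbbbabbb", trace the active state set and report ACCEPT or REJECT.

initial (ε-close {0}): {0,2}
'c' @ 1: {3,4}
'b' @ 2: {1,2,5}  [accepting]
'b' @ 3: {3,4}
'b' @ 4: {1,2,5}  [accepting]
'a' @ 5: {3,4}
'b' @ 6: {1,2,5}  [accepting]
'b' @ 7: {3,4}
'b' @ 8: {1,2,5}  [accepting]
final: {1,2,5}; accept 1 in set

Answer: ACCEPT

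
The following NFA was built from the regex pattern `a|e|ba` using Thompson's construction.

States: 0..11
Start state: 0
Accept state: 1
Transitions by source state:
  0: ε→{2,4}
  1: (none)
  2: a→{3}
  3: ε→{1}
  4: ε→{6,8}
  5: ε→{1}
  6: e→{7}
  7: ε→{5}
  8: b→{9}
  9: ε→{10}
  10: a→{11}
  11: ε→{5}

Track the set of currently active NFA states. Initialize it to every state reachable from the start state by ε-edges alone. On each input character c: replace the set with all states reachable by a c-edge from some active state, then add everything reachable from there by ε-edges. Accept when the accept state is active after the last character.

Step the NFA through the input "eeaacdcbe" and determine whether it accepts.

initial (ε-close {0}): {0,2,4,6,8}
'e' @ 1: {1,5,7}  ✓accept
'e' @ 2: {}  — state set empty
rest 'aacdcbe' ignored (set empty)
after full input: {}  (accept=1 not in)

Answer: REJECT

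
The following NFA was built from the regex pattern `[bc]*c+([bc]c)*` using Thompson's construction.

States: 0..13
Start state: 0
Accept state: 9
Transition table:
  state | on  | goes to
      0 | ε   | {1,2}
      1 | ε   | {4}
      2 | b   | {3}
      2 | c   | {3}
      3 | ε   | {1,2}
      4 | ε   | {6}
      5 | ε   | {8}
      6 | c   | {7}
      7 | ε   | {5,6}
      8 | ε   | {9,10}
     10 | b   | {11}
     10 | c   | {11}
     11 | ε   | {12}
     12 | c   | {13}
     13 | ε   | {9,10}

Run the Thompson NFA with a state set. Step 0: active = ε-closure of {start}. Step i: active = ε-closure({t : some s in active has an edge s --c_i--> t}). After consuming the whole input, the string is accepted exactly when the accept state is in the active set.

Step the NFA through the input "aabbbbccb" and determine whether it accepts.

S₀ = ε-closure({0}) = {0,1,2,4,6}
'a' @ 1: {}  — no active states
rest 'abbbbccb' ignored (set empty)
after full input: {}  (accept=9 not in)

Answer: REJECT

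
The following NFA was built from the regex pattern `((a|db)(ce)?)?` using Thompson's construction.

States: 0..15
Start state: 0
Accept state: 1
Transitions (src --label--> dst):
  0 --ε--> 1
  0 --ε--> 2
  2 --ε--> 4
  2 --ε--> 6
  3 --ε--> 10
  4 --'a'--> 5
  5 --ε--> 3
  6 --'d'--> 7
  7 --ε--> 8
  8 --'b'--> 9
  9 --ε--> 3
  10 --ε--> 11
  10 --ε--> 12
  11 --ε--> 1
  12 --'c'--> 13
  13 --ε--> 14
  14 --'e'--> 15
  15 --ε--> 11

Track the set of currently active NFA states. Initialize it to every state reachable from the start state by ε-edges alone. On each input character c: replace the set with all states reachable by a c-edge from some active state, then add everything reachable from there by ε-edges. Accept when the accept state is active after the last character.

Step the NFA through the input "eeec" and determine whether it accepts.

initial (ε-close {0}): {0,1,2,4,6}
'e' @ 1: {}  — no active states
rest 'eec' ignored (set empty)
end set {} — state 1 not in

Answer: REJECT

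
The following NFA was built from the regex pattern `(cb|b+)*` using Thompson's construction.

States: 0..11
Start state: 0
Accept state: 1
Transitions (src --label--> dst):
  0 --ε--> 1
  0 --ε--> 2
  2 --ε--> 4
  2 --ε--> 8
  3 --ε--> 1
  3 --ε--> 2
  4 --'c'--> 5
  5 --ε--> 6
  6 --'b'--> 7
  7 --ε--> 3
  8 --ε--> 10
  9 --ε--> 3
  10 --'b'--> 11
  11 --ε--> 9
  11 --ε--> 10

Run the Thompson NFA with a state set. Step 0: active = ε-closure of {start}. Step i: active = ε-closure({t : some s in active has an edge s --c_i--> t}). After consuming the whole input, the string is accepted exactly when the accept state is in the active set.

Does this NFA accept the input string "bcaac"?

initial (ε-close {0}): {0,1,2,4,8,10}
'b' @ 1: {1,2,3,4,8,9,10,11}  [accepting]
'c' @ 2: {5,6}
'a' @ 3: {}  — dead — no transitions
rest 'ac' ignored (set empty)
after full input: {}  (accept=1 not in)

Answer: REJECT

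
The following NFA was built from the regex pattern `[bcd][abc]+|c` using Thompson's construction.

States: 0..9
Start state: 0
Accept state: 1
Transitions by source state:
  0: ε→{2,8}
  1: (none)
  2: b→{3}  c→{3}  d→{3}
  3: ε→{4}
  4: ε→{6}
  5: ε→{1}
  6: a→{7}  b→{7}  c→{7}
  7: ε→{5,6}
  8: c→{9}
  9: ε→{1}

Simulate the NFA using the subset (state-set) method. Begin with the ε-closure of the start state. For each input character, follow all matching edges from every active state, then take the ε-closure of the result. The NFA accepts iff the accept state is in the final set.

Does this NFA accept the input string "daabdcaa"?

Answer: REJECT

Derivation:
start: ε-closure({0}) = {0,2,8}
'd' @ 1: {3,4,6}
'a' @ 2: {1,5,6,7}  (accept∈set)
'a' @ 3: {1,5,6,7}  (accept∈set)
'b' @ 4: {1,5,6,7}  (accept∈set)
'd' @ 5: {}  — no active states
rest 'caa' ignored (set empty)
final: {}; accept 1 not in set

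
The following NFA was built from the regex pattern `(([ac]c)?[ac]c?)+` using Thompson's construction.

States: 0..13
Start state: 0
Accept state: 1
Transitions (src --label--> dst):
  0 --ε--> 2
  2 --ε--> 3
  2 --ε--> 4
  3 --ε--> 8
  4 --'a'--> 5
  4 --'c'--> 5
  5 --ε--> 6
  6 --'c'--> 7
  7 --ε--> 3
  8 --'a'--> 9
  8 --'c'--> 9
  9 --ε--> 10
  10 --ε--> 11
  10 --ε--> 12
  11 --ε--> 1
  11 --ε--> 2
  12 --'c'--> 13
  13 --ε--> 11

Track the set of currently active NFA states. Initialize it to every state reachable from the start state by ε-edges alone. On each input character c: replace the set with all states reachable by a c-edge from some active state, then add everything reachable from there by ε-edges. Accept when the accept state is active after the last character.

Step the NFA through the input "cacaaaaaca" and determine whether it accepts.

Answer: ACCEPT

Steps:
start: ε-closure({0}) = {0,2,3,4,8}
'c' @ 1: {1,2,3,4,5,6,8,9,10,11,12}  ✓accept
'a' @ 2: {1,2,3,4,5,6,8,9,10,11,12}  ✓accept
'c' @ 3: {1,2,3,4,5,6,7,8,9,10,11,12,13}  ✓accept
'a' @ 4: {1,2,3,4,5,6,8,9,10,11,12}  ✓accept
'a' @ 5: {1,2,3,4,5,6,8,9,10,11,12}  ✓accept
'a' @ 6: {1,2,3,4,5,6,8,9,10,11,12}  ✓accept
'a' @ 7: {1,2,3,4,5,6,8,9,10,11,12}  ✓accept
'a' @ 8: {1,2,3,4,5,6,8,9,10,11,12}  ✓accept
'c' @ 9: {1,2,3,4,5,6,7,8,9,10,11,12,13}  ✓accept
'a' @ 10: {1,2,3,4,5,6,8,9,10,11,12}  ✓accept
after full input: {1,2,3,4,5,6,8,9,10,11,12}  (accept=1 in)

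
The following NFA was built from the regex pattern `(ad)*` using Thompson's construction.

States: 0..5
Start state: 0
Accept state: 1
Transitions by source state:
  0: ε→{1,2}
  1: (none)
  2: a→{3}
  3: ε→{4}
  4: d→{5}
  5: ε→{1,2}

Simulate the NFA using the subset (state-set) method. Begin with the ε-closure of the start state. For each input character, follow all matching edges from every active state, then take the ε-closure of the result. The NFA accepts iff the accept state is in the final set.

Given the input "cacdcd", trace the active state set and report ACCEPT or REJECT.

Answer: REJECT

Steps:
initial (ε-close {0}): {0,1,2}
'c' @ 1: {}  — state set empty
rest 'acdcd' ignored (set empty)
final: {}; accept 1 not in set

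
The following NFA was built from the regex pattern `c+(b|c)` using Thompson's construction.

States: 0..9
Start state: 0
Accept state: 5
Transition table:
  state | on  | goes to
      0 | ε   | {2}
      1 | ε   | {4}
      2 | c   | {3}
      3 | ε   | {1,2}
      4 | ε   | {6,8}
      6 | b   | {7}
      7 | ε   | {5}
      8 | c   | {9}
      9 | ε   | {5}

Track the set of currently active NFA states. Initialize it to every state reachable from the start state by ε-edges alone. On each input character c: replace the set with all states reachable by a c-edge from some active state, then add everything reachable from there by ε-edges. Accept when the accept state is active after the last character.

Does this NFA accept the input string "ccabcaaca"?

Answer: REJECT

Steps:
start: ε-closure({0}) = {0,2}
'c' @ 1: {1,2,3,4,6,8}
'c' @ 2: {1,2,3,4,5,6,8,9}  [accepting]
'a' @ 3: {}  — no active states
rest 'bcaaca' ignored (set empty)
end set {} — state 5 not in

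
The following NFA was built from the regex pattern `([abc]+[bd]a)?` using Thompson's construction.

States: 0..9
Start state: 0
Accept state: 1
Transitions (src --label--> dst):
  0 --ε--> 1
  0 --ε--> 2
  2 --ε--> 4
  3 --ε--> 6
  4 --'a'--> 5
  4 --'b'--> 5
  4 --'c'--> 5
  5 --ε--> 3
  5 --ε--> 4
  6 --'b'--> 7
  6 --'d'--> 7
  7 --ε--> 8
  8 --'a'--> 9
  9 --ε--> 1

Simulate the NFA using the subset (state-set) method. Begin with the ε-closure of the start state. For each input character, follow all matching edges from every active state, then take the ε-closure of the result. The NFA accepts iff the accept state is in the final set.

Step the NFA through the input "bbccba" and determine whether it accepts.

start: ε-closure({0}) = {0,1,2,4}
'b' @ 1: {3,4,5,6}
'b' @ 2: {3,4,5,6,7,8}
'c' @ 3: {3,4,5,6}
'c' @ 4: {3,4,5,6}
'b' @ 5: {3,4,5,6,7,8}
'a' @ 6: {1,3,4,5,6,9}  (accept∈set)
after full input: {1,3,4,5,6,9}  (accept=1 in)

Answer: ACCEPT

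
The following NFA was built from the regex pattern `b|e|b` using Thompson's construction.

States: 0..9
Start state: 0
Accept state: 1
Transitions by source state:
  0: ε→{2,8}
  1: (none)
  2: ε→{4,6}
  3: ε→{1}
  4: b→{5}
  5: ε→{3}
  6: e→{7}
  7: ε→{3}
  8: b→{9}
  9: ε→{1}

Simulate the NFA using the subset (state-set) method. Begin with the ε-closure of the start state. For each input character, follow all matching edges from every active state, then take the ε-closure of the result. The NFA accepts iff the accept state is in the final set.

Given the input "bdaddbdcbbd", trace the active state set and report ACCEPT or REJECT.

start: ε-closure({0}) = {0,2,4,6,8}
'b' @ 1: {1,3,5,9}  (accept∈set)
'd' @ 2: {}  — no active states
rest 'addbdcbbd' ignored (set empty)
final: {}; accept 1 not in set

Answer: REJECT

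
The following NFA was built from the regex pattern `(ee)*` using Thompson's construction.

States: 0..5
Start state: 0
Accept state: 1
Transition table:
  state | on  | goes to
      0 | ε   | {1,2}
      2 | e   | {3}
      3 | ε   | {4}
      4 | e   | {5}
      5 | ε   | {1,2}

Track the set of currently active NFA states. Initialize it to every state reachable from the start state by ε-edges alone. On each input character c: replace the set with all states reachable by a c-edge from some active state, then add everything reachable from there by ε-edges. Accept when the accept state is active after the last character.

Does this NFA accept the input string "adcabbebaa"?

Answer: REJECT

Derivation:
S₀ = ε-closure({0}) = {0,1,2}
'a' @ 1: {}  — state set empty
rest 'dcabbebaa' ignored (set empty)
after full input: {}  (accept=1 not in)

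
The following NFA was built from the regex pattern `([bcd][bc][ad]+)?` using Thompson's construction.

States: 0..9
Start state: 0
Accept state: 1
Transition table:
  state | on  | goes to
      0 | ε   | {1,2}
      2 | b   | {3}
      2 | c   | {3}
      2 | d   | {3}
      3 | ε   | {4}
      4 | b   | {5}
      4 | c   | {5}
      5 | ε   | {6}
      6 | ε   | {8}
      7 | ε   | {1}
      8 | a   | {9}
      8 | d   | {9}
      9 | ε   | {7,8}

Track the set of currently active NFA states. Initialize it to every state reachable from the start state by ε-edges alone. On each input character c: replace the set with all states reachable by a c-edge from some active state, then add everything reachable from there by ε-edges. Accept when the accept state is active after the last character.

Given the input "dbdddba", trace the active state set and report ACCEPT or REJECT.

Answer: REJECT

Derivation:
S₀ = ε-closure({0}) = {0,1,2}
'd' @ 1: {3,4}
'b' @ 2: {5,6,8}
'd' @ 3: {1,7,8,9}  ✓accept
'd' @ 4: {1,7,8,9}  ✓accept
'd' @ 5: {1,7,8,9}  ✓accept
'b' @ 6: {}  — state set empty
rest 'a' ignored (set empty)
end set {} — state 1 not in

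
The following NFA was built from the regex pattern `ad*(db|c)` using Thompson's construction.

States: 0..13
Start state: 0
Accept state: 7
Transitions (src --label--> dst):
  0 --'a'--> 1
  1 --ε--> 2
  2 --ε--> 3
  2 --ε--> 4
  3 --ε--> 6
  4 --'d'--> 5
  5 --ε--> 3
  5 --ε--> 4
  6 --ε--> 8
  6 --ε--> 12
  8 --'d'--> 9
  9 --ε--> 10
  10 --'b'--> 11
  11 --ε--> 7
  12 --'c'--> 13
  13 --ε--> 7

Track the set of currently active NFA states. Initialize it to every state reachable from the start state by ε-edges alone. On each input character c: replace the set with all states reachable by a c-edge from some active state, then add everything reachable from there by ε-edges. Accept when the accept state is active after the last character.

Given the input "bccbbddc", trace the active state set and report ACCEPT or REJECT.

Answer: REJECT

Steps:
initial (ε-close {0}): {0}
'b' @ 1: {}  — no active states
rest 'ccbbddc' ignored (set empty)
after full input: {}  (accept=7 not in)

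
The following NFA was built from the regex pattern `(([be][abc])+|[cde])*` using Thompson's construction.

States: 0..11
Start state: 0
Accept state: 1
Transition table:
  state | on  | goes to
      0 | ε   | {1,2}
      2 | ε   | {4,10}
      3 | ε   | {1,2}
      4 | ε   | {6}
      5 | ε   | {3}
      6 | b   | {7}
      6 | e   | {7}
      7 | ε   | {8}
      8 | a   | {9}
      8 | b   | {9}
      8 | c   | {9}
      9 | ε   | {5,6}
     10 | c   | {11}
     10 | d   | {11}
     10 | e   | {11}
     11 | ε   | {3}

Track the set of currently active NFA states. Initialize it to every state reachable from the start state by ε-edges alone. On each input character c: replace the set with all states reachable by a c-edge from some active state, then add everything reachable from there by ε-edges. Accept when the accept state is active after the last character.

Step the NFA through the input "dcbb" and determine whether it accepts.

Answer: ACCEPT

Steps:
start: ε-closure({0}) = {0,1,2,4,6,10}
'd' @ 1: {1,2,3,4,6,10,11}  (accept∈set)
'c' @ 2: {1,2,3,4,6,10,11}  (accept∈set)
'b' @ 3: {7,8}
'b' @ 4: {1,2,3,4,5,6,9,10}  (accept∈set)
final: {1,2,3,4,5,6,9,10}; accept 1 in set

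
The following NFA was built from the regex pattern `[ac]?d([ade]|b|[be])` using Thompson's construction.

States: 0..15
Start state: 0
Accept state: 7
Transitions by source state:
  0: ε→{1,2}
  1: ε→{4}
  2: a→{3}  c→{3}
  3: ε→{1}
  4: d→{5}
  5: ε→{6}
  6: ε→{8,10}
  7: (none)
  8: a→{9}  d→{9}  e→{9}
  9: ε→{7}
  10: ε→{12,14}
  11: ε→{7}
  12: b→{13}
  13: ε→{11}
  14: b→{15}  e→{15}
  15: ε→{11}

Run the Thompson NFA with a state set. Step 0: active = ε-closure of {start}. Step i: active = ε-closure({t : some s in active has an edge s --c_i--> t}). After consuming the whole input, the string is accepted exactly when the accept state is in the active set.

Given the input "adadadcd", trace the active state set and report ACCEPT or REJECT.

initial (ε-close {0}): {0,1,2,4}
'a' @ 1: {1,3,4}
'd' @ 2: {5,6,8,10,12,14}
'a' @ 3: {7,9}  [accepting]
'd' @ 4: {}  — no active states
rest 'adcd' ignored (set empty)
final: {}; accept 7 not in set

Answer: REJECT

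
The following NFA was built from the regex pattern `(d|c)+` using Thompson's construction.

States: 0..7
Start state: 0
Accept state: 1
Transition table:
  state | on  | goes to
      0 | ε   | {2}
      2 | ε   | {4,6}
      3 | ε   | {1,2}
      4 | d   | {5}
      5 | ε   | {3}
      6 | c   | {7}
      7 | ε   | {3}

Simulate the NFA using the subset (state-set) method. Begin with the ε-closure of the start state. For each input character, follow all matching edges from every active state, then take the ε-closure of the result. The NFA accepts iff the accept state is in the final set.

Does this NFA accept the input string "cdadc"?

Answer: REJECT

Steps:
S₀ = ε-closure({0}) = {0,2,4,6}
'c' @ 1: {1,2,3,4,6,7}  (accept∈set)
'd' @ 2: {1,2,3,4,5,6}  (accept∈set)
'a' @ 3: {}  — state set empty
rest 'dc' ignored (set empty)
final: {}; accept 1 not in set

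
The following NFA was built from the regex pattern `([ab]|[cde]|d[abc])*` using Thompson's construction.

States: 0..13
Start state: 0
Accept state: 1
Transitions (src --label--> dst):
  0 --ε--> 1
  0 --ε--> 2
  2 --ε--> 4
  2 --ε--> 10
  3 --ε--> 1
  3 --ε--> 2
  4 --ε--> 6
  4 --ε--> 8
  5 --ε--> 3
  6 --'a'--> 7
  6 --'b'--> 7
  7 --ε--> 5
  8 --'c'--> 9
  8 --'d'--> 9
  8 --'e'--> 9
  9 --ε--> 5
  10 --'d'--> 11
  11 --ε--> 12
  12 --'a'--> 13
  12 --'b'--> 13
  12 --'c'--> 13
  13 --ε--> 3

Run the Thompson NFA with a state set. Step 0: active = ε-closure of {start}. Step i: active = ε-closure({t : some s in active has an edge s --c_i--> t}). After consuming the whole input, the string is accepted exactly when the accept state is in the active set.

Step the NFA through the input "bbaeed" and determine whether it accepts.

initial (ε-close {0}): {0,1,2,4,6,8,10}
'b' @ 1: {1,2,3,4,5,6,7,8,10}  ✓accept
'b' @ 2: {1,2,3,4,5,6,7,8,10}  ✓accept
'a' @ 3: {1,2,3,4,5,6,7,8,10}  ✓accept
'e' @ 4: {1,2,3,4,5,6,8,9,10}  ✓accept
'e' @ 5: {1,2,3,4,5,6,8,9,10}  ✓accept
'd' @ 6: {1,2,3,4,5,6,8,9,10,11,12}  ✓accept
after full input: {1,2,3,4,5,6,8,9,10,11,12}  (accept=1 in)

Answer: ACCEPT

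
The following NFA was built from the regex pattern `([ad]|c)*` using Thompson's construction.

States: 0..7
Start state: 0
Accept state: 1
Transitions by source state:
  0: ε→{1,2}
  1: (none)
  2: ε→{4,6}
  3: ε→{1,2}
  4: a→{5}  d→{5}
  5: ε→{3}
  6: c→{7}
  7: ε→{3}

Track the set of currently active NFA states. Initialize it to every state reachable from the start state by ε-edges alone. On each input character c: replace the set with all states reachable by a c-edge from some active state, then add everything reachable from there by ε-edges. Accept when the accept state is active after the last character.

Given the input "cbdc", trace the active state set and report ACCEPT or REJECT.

Answer: REJECT

Derivation:
initial (ε-close {0}): {0,1,2,4,6}
'c' @ 1: {1,2,3,4,6,7}  [accepting]
'b' @ 2: {}  — no active states
rest 'dc' ignored (set empty)
end set {} — state 1 not in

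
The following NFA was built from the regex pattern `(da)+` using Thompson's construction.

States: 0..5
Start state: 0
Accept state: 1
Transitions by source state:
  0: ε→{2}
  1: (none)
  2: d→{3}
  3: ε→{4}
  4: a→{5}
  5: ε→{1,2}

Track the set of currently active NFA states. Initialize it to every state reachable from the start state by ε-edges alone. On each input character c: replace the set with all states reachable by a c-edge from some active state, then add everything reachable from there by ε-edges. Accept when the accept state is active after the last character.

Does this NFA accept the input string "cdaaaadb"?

Answer: REJECT

Trace:
initial (ε-close {0}): {0,2}
'c' @ 1: {}  — dead — no transitions
rest 'daaaadb' ignored (set empty)
after full input: {}  (accept=1 not in)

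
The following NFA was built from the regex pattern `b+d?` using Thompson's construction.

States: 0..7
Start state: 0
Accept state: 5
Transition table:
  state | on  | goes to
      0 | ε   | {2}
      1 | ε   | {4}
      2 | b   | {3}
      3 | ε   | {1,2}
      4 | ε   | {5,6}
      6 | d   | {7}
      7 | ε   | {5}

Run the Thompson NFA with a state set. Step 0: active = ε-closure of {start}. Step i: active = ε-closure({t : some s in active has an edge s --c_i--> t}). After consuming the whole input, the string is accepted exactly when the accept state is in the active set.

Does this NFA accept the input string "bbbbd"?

Answer: ACCEPT

Trace:
start: ε-closure({0}) = {0,2}
'b' @ 1: {1,2,3,4,5,6}  (accept∈set)
'b' @ 2: {1,2,3,4,5,6}  (accept∈set)
'b' @ 3: {1,2,3,4,5,6}  (accept∈set)
'b' @ 4: {1,2,3,4,5,6}  (accept∈set)
'd' @ 5: {5,7}  (accept∈set)
final: {5,7}; accept 5 in set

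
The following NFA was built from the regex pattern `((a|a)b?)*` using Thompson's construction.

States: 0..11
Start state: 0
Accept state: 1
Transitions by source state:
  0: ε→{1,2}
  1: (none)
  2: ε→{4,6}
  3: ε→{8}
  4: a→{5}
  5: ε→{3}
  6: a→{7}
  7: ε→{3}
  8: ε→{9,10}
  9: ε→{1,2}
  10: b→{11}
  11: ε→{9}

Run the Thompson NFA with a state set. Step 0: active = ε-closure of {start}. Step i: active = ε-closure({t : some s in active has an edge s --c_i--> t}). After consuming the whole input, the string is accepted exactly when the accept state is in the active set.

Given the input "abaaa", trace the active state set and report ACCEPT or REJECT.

start: ε-closure({0}) = {0,1,2,4,6}
'a' @ 1: {1,2,3,4,5,6,7,8,9,10}  [accepting]
'b' @ 2: {1,2,4,6,9,11}  [accepting]
'a' @ 3: {1,2,3,4,5,6,7,8,9,10}  [accepting]
'a' @ 4: {1,2,3,4,5,6,7,8,9,10}  [accepting]
'a' @ 5: {1,2,3,4,5,6,7,8,9,10}  [accepting]
final: {1,2,3,4,5,6,7,8,9,10}; accept 1 in set

Answer: ACCEPT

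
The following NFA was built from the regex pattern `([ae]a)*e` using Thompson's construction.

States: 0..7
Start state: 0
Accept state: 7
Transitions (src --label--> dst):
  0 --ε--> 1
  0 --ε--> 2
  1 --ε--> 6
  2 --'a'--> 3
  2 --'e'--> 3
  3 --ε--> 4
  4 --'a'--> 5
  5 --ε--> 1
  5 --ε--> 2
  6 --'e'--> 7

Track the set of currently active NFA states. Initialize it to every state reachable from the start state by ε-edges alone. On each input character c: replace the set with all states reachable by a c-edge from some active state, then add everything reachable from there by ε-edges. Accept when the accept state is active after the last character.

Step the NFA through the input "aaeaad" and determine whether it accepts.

Answer: REJECT

Derivation:
S₀ = ε-closure({0}) = {0,1,2,6}
'a' @ 1: {3,4}
'a' @ 2: {1,2,5,6}
'e' @ 3: {3,4,7}  ✓accept
'a' @ 4: {1,2,5,6}
'a' @ 5: {3,4}
'd' @ 6: {}  — no active states
end set {} — state 7 not in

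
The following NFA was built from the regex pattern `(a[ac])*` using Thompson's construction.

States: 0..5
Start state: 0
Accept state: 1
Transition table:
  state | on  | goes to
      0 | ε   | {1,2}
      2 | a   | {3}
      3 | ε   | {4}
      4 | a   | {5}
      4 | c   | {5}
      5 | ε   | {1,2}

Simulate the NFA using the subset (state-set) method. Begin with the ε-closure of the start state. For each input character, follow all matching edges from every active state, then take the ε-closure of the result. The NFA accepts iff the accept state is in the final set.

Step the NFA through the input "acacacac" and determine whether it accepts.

Answer: ACCEPT

Derivation:
S₀ = ε-closure({0}) = {0,1,2}
'a' @ 1: {3,4}
'c' @ 2: {1,2,5}  (accept∈set)
'a' @ 3: {3,4}
'c' @ 4: {1,2,5}  (accept∈set)
'a' @ 5: {3,4}
'c' @ 6: {1,2,5}  (accept∈set)
'a' @ 7: {3,4}
'c' @ 8: {1,2,5}  (accept∈set)
end set {1,2,5} — state 1 in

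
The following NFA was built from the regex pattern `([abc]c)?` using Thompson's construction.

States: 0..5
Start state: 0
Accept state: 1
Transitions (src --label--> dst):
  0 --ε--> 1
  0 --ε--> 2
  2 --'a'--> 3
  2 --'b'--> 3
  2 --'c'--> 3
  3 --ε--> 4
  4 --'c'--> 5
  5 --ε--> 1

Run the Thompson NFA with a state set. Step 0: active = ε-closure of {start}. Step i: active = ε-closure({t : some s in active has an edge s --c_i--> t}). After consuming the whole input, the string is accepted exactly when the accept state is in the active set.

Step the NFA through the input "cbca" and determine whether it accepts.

start: ε-closure({0}) = {0,1,2}
'c' @ 1: {3,4}
'b' @ 2: {}  — dead — no transitions
rest 'ca' ignored (set empty)
end set {} — state 1 not in

Answer: REJECT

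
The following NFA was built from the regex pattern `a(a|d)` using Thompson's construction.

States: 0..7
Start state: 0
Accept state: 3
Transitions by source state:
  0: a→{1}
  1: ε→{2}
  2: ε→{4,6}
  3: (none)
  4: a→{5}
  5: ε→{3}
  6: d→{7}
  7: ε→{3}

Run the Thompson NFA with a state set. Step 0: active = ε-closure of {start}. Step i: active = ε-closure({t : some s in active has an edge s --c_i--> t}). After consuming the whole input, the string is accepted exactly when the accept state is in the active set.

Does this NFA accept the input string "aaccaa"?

Answer: REJECT

Derivation:
S₀ = ε-closure({0}) = {0}
'a' @ 1: {1,2,4,6}
'a' @ 2: {3,5}  [accepting]
'c' @ 3: {}  — no active states
rest 'caa' ignored (set empty)
final: {}; accept 3 not in set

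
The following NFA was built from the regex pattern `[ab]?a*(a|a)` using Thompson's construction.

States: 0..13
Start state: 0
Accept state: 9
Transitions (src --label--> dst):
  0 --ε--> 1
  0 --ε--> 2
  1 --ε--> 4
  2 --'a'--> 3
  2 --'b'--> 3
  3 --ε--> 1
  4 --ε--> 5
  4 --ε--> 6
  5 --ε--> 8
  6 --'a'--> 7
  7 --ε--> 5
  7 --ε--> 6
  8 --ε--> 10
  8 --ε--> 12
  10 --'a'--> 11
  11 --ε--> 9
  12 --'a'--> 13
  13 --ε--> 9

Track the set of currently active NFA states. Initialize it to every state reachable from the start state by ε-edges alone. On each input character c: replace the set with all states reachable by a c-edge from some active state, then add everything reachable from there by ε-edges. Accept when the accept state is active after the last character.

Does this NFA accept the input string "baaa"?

initial (ε-close {0}): {0,1,2,4,5,6,8,10,12}
'b' @ 1: {1,3,4,5,6,8,10,12}
'a' @ 2: {5,6,7,8,9,10,11,12,13}  [accepting]
'a' @ 3: {5,6,7,8,9,10,11,12,13}  [accepting]
'a' @ 4: {5,6,7,8,9,10,11,12,13}  [accepting]
after full input: {5,6,7,8,9,10,11,12,13}  (accept=9 in)

Answer: ACCEPT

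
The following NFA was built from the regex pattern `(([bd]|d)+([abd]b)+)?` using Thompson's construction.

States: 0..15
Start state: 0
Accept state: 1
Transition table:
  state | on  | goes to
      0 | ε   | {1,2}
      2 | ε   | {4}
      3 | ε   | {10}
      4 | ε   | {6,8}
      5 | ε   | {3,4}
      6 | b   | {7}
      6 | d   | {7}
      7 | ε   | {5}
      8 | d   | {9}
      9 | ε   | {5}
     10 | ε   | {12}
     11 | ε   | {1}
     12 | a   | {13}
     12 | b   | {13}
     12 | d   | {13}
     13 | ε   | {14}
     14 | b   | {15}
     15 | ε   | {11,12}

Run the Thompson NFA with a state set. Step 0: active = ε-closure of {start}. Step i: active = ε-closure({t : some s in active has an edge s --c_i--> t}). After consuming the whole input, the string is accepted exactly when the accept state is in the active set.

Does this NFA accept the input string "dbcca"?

Answer: REJECT

Steps:
initial (ε-close {0}): {0,1,2,4,6,8}
'd' @ 1: {3,4,5,6,7,8,9,10,12}
'b' @ 2: {3,4,5,6,7,8,10,12,13,14}
'c' @ 3: {}  — dead — no transitions
rest 'ca' ignored (set empty)
after full input: {}  (accept=1 not in)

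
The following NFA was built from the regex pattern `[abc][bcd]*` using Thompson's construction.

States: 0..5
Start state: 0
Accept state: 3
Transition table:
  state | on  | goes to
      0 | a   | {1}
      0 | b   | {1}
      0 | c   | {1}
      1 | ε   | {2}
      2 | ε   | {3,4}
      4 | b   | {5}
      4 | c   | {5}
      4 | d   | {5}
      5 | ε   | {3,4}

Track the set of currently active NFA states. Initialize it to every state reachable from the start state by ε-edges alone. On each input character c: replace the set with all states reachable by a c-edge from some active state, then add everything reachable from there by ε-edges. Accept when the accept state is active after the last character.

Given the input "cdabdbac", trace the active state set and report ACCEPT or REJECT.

initial (ε-close {0}): {0}
'c' @ 1: {1,2,3,4}  ✓accept
'd' @ 2: {3,4,5}  ✓accept
'a' @ 3: {}  — state set empty
rest 'bdbac' ignored (set empty)
end set {} — state 3 not in

Answer: REJECT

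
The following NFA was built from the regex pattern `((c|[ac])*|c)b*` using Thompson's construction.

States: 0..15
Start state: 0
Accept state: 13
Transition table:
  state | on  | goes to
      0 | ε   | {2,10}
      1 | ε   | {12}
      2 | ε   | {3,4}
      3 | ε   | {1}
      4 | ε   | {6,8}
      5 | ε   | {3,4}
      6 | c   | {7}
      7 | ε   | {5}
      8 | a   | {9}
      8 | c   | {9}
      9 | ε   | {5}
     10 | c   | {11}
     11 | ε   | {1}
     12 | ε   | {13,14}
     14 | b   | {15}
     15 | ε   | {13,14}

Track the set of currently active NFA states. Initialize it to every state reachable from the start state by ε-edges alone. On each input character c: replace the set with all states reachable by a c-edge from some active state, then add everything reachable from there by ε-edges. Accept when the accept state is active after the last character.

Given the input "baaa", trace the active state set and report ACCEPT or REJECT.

S₀ = ε-closure({0}) = {0,1,2,3,4,6,8,10,12,13,14}
'b' @ 1: {13,14,15}  ✓accept
'a' @ 2: {}  — dead — no transitions
rest 'aa' ignored (set empty)
end set {} — state 13 not in

Answer: REJECT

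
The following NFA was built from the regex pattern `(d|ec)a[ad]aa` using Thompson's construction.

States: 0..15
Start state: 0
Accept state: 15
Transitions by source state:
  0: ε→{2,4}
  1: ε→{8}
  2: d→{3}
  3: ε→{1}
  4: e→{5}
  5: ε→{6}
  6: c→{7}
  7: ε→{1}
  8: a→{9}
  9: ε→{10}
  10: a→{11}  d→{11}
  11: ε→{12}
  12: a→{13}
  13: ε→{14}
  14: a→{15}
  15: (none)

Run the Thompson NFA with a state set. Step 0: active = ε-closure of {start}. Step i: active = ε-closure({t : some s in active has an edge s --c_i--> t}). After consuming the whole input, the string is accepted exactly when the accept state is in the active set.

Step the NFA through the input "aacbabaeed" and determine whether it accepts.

initial (ε-close {0}): {0,2,4}
'a' @ 1: {}  — no active states
rest 'acbabaeed' ignored (set empty)
final: {}; accept 15 not in set

Answer: REJECT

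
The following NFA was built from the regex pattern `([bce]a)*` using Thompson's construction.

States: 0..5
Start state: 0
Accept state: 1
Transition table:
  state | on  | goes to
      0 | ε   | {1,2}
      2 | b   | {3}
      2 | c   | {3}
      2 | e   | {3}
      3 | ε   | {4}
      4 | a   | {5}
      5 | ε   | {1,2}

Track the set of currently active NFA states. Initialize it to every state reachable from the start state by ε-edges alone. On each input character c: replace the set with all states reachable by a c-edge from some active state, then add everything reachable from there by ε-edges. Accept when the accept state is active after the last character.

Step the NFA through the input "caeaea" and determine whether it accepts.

S₀ = ε-closure({0}) = {0,1,2}
'c' @ 1: {3,4}
'a' @ 2: {1,2,5}  (accept∈set)
'e' @ 3: {3,4}
'a' @ 4: {1,2,5}  (accept∈set)
'e' @ 5: {3,4}
'a' @ 6: {1,2,5}  (accept∈set)
final: {1,2,5}; accept 1 in set

Answer: ACCEPT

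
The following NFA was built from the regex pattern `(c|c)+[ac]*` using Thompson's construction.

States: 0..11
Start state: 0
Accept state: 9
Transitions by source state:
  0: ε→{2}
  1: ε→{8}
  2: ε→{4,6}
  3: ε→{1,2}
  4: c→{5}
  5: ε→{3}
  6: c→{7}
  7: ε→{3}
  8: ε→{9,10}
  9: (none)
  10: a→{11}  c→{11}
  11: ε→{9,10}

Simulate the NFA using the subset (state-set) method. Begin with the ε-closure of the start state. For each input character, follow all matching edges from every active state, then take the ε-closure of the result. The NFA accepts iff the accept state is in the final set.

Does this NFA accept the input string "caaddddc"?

Answer: REJECT

Steps:
start: ε-closure({0}) = {0,2,4,6}
'c' @ 1: {1,2,3,4,5,6,7,8,9,10}  [accepting]
'a' @ 2: {9,10,11}  [accepting]
'a' @ 3: {9,10,11}  [accepting]
'd' @ 4: {}  — dead — no transitions
rest 'dddc' ignored (set empty)
after full input: {}  (accept=9 not in)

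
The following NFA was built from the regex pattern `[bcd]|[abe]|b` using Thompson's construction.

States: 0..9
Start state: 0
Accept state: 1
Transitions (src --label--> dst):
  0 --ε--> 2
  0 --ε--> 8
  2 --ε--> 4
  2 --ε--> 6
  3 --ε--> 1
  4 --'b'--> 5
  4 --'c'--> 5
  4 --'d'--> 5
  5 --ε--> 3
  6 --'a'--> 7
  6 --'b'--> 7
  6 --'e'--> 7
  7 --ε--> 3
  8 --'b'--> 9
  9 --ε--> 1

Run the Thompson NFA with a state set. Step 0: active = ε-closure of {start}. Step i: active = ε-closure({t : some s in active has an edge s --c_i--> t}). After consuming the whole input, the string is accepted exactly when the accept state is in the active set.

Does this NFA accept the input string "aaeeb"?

Answer: REJECT

Trace:
initial (ε-close {0}): {0,2,4,6,8}
'a' @ 1: {1,3,7}  (accept∈set)
'a' @ 2: {}  — dead — no transitions
rest 'eeb' ignored (set empty)
final: {}; accept 1 not in set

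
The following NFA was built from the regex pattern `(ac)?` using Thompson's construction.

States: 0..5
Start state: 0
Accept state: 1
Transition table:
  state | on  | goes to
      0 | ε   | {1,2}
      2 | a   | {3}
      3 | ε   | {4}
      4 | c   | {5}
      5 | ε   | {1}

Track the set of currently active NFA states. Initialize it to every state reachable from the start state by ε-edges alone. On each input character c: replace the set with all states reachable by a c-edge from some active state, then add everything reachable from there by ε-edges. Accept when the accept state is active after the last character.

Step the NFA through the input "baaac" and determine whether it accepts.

initial (ε-close {0}): {0,1,2}
'b' @ 1: {}  — state set empty
rest 'aaac' ignored (set empty)
final: {}; accept 1 not in set

Answer: REJECT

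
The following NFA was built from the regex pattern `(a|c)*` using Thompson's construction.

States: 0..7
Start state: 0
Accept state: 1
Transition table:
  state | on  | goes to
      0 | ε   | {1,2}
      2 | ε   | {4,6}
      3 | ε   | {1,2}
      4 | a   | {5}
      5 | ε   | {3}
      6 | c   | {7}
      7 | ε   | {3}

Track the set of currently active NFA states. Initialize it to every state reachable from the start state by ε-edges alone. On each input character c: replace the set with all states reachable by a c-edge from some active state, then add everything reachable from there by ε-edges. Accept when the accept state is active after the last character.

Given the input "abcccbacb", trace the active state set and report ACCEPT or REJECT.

start: ε-closure({0}) = {0,1,2,4,6}
'a' @ 1: {1,2,3,4,5,6}  ✓accept
'b' @ 2: {}  — no active states
rest 'cccbacb' ignored (set empty)
final: {}; accept 1 not in set

Answer: REJECT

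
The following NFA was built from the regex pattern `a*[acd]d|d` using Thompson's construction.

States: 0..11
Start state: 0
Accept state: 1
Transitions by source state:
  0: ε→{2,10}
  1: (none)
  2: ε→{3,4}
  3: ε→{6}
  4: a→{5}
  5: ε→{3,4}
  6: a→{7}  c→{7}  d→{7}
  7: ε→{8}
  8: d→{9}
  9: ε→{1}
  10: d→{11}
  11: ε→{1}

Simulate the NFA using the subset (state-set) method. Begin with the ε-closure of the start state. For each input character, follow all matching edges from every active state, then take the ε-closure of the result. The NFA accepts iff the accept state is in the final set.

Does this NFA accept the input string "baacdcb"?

start: ε-closure({0}) = {0,2,3,4,6,10}
'b' @ 1: {}  — state set empty
rest 'aacdcb' ignored (set empty)
end set {} — state 1 not in

Answer: REJECT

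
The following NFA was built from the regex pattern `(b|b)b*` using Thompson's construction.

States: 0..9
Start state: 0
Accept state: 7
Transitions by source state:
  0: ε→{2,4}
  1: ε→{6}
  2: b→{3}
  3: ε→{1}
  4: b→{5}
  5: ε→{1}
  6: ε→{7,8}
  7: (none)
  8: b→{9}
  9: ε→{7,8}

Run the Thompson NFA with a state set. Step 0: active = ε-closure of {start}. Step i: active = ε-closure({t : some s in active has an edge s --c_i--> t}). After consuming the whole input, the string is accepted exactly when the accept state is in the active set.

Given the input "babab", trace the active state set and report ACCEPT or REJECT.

Answer: REJECT

Trace:
initial (ε-close {0}): {0,2,4}
'b' @ 1: {1,3,5,6,7,8}  [accepting]
'a' @ 2: {}  — dead — no transitions
rest 'bab' ignored (set empty)
final: {}; accept 7 not in set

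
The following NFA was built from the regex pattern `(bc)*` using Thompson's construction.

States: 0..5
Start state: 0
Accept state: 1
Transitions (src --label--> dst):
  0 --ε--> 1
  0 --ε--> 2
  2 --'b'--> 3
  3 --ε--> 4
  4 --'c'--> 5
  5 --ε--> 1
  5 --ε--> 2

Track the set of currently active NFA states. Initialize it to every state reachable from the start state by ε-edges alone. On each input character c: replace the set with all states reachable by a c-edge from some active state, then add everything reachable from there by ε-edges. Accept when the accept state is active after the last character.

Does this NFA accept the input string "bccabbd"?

Answer: REJECT

Derivation:
start: ε-closure({0}) = {0,1,2}
'b' @ 1: {3,4}
'c' @ 2: {1,2,5}  (accept∈set)
'c' @ 3: {}  — no active states
rest 'abbd' ignored (set empty)
after full input: {}  (accept=1 not in)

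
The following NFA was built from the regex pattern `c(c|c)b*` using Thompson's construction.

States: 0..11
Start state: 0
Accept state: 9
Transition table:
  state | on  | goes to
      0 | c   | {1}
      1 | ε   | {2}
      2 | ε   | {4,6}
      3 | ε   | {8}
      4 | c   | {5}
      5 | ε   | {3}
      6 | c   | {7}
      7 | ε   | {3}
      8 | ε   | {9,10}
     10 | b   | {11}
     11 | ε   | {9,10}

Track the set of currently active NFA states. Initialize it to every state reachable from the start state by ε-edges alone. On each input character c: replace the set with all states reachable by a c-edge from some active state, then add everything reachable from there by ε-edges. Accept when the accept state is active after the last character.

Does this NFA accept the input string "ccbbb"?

Answer: ACCEPT

Steps:
S₀ = ε-closure({0}) = {0}
'c' @ 1: {1,2,4,6}
'c' @ 2: {3,5,7,8,9,10}  (accept∈set)
'b' @ 3: {9,10,11}  (accept∈set)
'b' @ 4: {9,10,11}  (accept∈set)
'b' @ 5: {9,10,11}  (accept∈set)
end set {9,10,11} — state 9 in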